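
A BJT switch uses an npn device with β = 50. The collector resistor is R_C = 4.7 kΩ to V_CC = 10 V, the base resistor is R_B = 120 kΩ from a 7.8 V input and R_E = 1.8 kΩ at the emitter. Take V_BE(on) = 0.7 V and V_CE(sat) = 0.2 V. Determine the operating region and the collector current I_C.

saturation; I_C ≈ 1.5 mA

Assume active: I_B = (7.8 − 0.7)/(120 + 51×1.8) = 0.0335 mA, I_C = β·I_B = 1.68 mA.
Then V_CE = 10 − 1.68×4.7 − 1.71×1.8 = -0.955 V < 0.2 V — the active assumption fails.
Re-solve with V_CE = 0.2 V. KCL at the emitter: V_E/R_E = (V_BB−0.7−V_E)/R_B + (V_CC−0.2−V_E)/R_C, giving V_E = 2.76 V.
I_C = (V_CC − 0.2 − V_E)/R_C = (9.8 − 2.76)/4.7 = 1.5 mA.
Check: I_B = (7.1 − 2.76)/120 = 0.0362 mA, and β·I_B = 1.81 mA > I_C, confirming saturation.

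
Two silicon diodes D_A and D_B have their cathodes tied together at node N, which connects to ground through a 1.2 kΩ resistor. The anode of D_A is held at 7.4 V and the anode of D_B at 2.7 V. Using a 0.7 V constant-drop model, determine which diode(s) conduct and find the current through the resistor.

Assume both conduct. Then node N would need to be at both 7.4−0.7 = 6.7 V and 2.7−0.7 = 2 V, which is impossible.
Assume only D_A conducts: V_N = 7.4 − 0.7 = 6.7 V, so I_R = 6.7/1.2 = 5.58 mA.
Check D_B: its anode-to-cathode voltage is 2.7 − 6.7 = -4 V < 0.7 V, so it is off. The assumption is consistent.

Only D_A conducts; I_R ≈ 5.6 mA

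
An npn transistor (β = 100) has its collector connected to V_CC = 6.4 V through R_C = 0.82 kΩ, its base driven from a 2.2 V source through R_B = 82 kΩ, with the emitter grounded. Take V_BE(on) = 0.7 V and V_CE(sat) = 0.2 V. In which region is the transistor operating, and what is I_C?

active; I_C ≈ 1.8 mA

Assume active. Base-emitter loop: I_B = (V_BB − V_BE)/R_B = (2.2 − 0.7)/82 = 0.0183 mA.
I_C = β·I_B = 100×0.0183 = 1.83 mA.
V_CE = V_CC − I_C·R_C = 6.4 − 1.83×0.82 = 4.9 V > V_CE(sat), so the active-region assumption holds.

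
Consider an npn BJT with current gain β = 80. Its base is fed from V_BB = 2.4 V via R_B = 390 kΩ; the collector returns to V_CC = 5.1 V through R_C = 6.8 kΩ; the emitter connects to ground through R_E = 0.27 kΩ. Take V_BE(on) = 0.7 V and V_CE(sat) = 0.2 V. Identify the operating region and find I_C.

Assume active. Base-emitter loop: I_B = (V_BB − V_BE)/(R_B + (β+1)R_E) = (2.4 − 0.7)/(390 + 81×0.27) = 0.00413 mA.
I_C = β·I_B = 80×0.00413 = 0.33 mA.
V_CE = V_CC − I_C·R_C − I_E·R_E = 5.1 − 0.33×6.8 − 0.334×0.27 = 2.76 V > V_CE(sat), so the active-region assumption holds.

active; I_C ≈ 0.33 mA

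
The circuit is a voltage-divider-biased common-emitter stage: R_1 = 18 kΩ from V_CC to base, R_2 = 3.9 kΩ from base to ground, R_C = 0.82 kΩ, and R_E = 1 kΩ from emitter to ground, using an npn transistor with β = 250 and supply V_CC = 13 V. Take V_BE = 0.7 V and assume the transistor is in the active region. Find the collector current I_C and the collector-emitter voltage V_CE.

I_C ≈ 1.6 mA, V_CE ≈ 10 V

Thevenize the base divider: V_Th = V_CC·R_2/(R_1+R_2) = 13×3.9/21.9 = 2.32 V, R_Th = R_1‖R_2 = 3.21 kΩ.
Base-emitter loop: V_Th = I_B·R_Th + V_BE + (β+1)I_B·R_E, so I_B = (2.32 − 0.7) / (3.21 + 251×1) = 0.00635 mA.
I_C = β·I_B = 250×0.00635 = 1.59 mA, and I_E = (β+1)I_B = 1.59 mA.
V_CE = V_CC − I_C·R_C − I_E·R_E = 13 − 1.59×0.82 − 1.59×1 = 10.1 V.
V_CE = 10.1 V > 0.2 V confirms active-region operation.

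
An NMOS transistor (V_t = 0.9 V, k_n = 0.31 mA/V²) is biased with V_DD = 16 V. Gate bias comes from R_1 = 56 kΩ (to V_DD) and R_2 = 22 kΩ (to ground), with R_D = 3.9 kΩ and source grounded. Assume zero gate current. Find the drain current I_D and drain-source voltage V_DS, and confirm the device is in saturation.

I_D ≈ 2 mA, V_DS ≈ 8.1 V

V_G = V_DD·R_2/(R_1+R_2) = 16×22/78 = 4.51 V. With the source grounded, V_GS = V_G = 4.51 V.
Assume saturation: I_D = (k_n/2)(V_GS − V_t)² = (0.31/2)×(4.51 − 0.9)² = 0.155×3.61² = 2.02 mA.
V_DS = V_DD − I_D·R_D = 16 − 2.02×3.9 = 8.11 V.
Saturation requires V_DS ≥ V_GS − V_t = 3.61 V; 8.11 ≥ 3.61 ✓.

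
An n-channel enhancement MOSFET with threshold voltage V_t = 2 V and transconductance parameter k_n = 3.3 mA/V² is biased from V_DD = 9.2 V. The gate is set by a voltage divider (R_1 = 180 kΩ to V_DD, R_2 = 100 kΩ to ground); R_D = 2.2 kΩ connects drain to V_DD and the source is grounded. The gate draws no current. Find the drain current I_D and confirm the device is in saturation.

V_G = V_DD·R_2/(R_1+R_2) = 9.2×100/280 = 3.29 V. With the source grounded, V_GS = V_G = 3.29 V.
Assume saturation: I_D = (k_n/2)(V_GS − V_t)² = (3.3/2)×(3.29 − 2)² = 1.65×1.29² = 2.73 mA.
V_DS = V_DD − I_D·R_D = 9.2 − 2.73×2.2 = 3.2 V.
Saturation requires V_DS ≥ V_GS − V_t = 1.29 V; 3.2 ≥ 1.29 ✓.

I_D ≈ 2.7 mA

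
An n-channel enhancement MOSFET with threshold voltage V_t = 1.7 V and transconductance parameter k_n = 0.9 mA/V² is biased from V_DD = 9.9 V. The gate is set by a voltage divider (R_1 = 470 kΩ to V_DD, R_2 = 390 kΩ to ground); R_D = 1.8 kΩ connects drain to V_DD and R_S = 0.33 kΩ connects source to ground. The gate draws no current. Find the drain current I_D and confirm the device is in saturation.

V_G = V_DD·R_2/(R_1+R_2) = 9.9×390/860 = 4.49 V.
Assume saturation: I_D = (k_n/2)(V_GS − V_t)² with V_GS = V_G − I_D·R_S = 4.49 − 0.33·I_D.
Substituting gives 0.049·I_D² − 1.83·I_D + 3.5 = 0, with roots I_D = 2.02 or 35.3 mA.
The root I_D = 35.3 mA gives V_GS = -7.16 V ≤ V_t, so take I_D = 2.02 mA.
Then V_GS = 3.82 V and V_DS = V_DD − I_D(R_D+R_S) = 9.9 − 2.02×2.13 = 5.59 V.
Saturation requires V_DS ≥ V_GS − V_t = 2.12 V; 5.59 ≥ 2.12 ✓.

I_D ≈ 2 mA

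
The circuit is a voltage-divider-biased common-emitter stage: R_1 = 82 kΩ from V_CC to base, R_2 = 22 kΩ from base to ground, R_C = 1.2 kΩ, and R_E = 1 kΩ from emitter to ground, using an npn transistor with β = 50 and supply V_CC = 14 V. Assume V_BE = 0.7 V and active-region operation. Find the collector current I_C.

Thevenize the base divider: V_Th = V_CC·R_2/(R_1+R_2) = 14×22/104 = 2.96 V, R_Th = R_1‖R_2 = 17.3 kΩ.
Base-emitter loop: V_Th = I_B·R_Th + V_BE + (β+1)I_B·R_E, so I_B = (2.96 − 0.7) / (17.3 + 51×1) = 0.0331 mA.
I_C = β·I_B = 50×0.0331 = 1.65 mA, and I_E = (β+1)I_B = 1.69 mA.
V_CE = V_CC − I_C·R_C − I_E·R_E = 14 − 1.65×1.2 − 1.69×1 = 10.3 V.
V_CE = 10.3 V > 0.2 V confirms active-region operation.

I_C ≈ 1.7 mA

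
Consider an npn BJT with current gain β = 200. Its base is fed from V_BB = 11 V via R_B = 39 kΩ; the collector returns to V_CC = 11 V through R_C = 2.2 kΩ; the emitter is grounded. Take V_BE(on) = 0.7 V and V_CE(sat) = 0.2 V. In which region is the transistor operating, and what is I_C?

Assume active: I_B = (11 − 0.7)/39 = 0.264 mA, giving I_C = β·I_B = 52.8 mA.
But then V_CE = 11 − 52.8×2.2 = -105 V < V_CE(sat) = 0.2 V — impossible in the active region.
So the transistor is saturated. With V_CE = 0.2 V, I_C = (V_CC − 0.2)/R_C = 10.8/2.2 = 4.91 mA.
Check: β·I_B = 52.8 mA > I_C = 4.91 mA, confirming saturation.

saturation; I_C ≈ 4.9 mA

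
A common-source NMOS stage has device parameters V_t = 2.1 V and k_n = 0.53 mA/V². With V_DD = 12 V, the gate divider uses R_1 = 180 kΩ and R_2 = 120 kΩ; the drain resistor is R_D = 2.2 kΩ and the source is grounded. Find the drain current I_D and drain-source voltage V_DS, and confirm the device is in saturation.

I_D ≈ 1.9 mA, V_DS ≈ 7.7 V

V_G = V_DD·R_2/(R_1+R_2) = 12×120/300 = 4.8 V. With the source grounded, V_GS = V_G = 4.8 V.
Assume saturation: I_D = (k_n/2)(V_GS − V_t)² = (0.53/2)×(4.8 − 2.1)² = 0.265×2.7² = 1.93 mA.
V_DS = V_DD − I_D·R_D = 12 − 1.93×2.2 = 7.75 V.
Saturation requires V_DS ≥ V_GS − V_t = 2.7 V; 7.75 ≥ 2.7 ✓.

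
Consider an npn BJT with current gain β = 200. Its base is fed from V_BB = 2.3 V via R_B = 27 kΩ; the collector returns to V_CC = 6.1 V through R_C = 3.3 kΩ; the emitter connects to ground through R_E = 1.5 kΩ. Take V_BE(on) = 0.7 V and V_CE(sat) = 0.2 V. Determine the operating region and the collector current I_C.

Assume active. Base-emitter loop: I_B = (V_BB − V_BE)/(R_B + (β+1)R_E) = (2.3 − 0.7)/(27 + 201×1.5) = 0.00487 mA.
I_C = β·I_B = 200×0.00487 = 0.974 mA.
V_CE = V_CC − I_C·R_C − I_E·R_E = 6.1 − 0.974×3.3 − 0.979×1.5 = 1.42 V > V_CE(sat), so the active-region assumption holds.

active; I_C ≈ 0.97 mA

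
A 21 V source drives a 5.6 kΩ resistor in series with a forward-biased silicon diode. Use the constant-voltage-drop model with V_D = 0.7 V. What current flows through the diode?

I ≈ 3.6 mA

KVL around the loop: 21 = V_D + I·R = 0.7 + I × 5.6 kΩ.
So I = (21 − 0.7) / 5.6 kΩ = 20.3 / 5.6 = 3.63 mA.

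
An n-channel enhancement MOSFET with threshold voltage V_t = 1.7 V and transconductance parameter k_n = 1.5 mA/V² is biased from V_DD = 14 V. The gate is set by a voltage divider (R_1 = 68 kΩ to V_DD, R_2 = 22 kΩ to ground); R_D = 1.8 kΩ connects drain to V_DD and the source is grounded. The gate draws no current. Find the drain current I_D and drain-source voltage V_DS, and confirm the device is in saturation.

V_G = V_DD·R_2/(R_1+R_2) = 14×22/90 = 3.42 V. With the source grounded, V_GS = V_G = 3.42 V.
Assume saturation: I_D = (k_n/2)(V_GS − V_t)² = (1.5/2)×(3.42 − 1.7)² = 0.75×1.72² = 2.22 mA.
V_DS = V_DD − I_D·R_D = 14 − 2.22×1.8 = 10 V.
Saturation requires V_DS ≥ V_GS − V_t = 1.72 V; 10 ≥ 1.72 ✓.

I_D ≈ 2.2 mA, V_DS ≈ 10 V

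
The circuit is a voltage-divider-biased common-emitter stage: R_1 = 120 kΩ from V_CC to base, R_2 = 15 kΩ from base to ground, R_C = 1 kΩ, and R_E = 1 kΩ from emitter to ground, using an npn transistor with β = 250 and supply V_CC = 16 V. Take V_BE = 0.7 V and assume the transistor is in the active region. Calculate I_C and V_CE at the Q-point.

Thevenize the base divider: V_Th = V_CC·R_2/(R_1+R_2) = 16×15/135 = 1.78 V, R_Th = R_1‖R_2 = 13.3 kΩ.
Base-emitter loop: V_Th = I_B·R_Th + V_BE + (β+1)I_B·R_E, so I_B = (1.78 − 0.7) / (13.3 + 251×1) = 0.00408 mA.
I_C = β·I_B = 250×0.00408 = 1.02 mA, and I_E = (β+1)I_B = 1.02 mA.
V_CE = V_CC − I_C·R_C − I_E·R_E = 16 − 1.02×1 − 1.02×1 = 14 V.
V_CE = 14 V > 0.2 V confirms active-region operation.

I_C ≈ 1 mA, V_CE ≈ 14 V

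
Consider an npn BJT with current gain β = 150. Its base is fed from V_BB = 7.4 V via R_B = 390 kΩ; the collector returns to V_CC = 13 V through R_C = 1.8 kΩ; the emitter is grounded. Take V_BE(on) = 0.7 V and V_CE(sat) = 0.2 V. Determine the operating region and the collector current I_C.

active; I_C ≈ 2.6 mA

Assume active. Base-emitter loop: I_B = (V_BB − V_BE)/R_B = (7.4 − 0.7)/390 = 0.0172 mA.
I_C = β·I_B = 150×0.0172 = 2.58 mA.
V_CE = V_CC − I_C·R_C = 13 − 2.58×1.8 = 8.36 V > V_CE(sat), so the active-region assumption holds.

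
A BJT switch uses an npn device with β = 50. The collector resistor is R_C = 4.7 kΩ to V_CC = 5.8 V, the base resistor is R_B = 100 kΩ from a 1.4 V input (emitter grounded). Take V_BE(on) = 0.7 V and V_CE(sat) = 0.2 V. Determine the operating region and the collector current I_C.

Assume active. Base-emitter loop: I_B = (V_BB − V_BE)/R_B = (1.4 − 0.7)/100 = 0.007 mA.
I_C = β·I_B = 50×0.007 = 0.35 mA.
V_CE = V_CC − I_C·R_C = 5.8 − 0.35×4.7 = 4.15 V > V_CE(sat), so the active-region assumption holds.

active; I_C ≈ 0.35 mA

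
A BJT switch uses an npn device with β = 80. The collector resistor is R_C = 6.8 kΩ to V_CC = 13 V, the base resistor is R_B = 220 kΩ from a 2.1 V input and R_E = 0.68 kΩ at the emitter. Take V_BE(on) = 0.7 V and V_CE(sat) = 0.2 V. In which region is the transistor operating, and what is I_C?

Assume active. Base-emitter loop: I_B = (V_BB − V_BE)/(R_B + (β+1)R_E) = (2.1 − 0.7)/(220 + 81×0.68) = 0.00509 mA.
I_C = β·I_B = 80×0.00509 = 0.407 mA.
V_CE = V_CC − I_C·R_C − I_E·R_E = 13 − 0.407×6.8 − 0.412×0.68 = 9.95 V > V_CE(sat), so the active-region assumption holds.

active; I_C ≈ 0.41 mA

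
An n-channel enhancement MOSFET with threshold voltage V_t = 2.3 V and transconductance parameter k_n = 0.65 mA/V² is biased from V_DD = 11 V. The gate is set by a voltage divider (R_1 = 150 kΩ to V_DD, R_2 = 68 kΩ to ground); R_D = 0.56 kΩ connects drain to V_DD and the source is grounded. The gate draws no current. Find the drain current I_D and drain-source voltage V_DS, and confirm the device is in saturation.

V_G = V_DD·R_2/(R_1+R_2) = 11×68/218 = 3.43 V. With the source grounded, V_GS = V_G = 3.43 V.
Assume saturation: I_D = (k_n/2)(V_GS − V_t)² = (0.65/2)×(3.43 − 2.3)² = 0.325×1.13² = 0.416 mA.
V_DS = V_DD − I_D·R_D = 11 − 0.416×0.56 = 10.8 V.
Saturation requires V_DS ≥ V_GS − V_t = 1.13 V; 10.8 ≥ 1.13 ✓.

I_D ≈ 0.42 mA, V_DS ≈ 11 V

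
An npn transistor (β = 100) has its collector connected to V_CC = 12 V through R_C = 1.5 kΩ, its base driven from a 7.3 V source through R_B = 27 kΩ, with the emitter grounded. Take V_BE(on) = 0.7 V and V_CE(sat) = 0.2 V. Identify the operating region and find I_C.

saturation; I_C ≈ 7.9 mA

Assume active: I_B = (7.3 − 0.7)/27 = 0.244 mA, giving I_C = β·I_B = 24.4 mA.
But then V_CE = 12 − 24.4×1.5 = -24.7 V < V_CE(sat) = 0.2 V — impossible in the active region.
So the transistor is saturated. With V_CE = 0.2 V, I_C = (V_CC − 0.2)/R_C = 11.8/1.5 = 7.87 mA.
Check: β·I_B = 24.4 mA > I_C = 7.87 mA, confirming saturation.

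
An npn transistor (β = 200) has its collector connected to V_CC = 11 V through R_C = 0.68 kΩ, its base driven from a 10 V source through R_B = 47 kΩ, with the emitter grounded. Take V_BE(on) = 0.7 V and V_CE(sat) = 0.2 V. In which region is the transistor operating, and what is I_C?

saturation; I_C ≈ 16 mA

Assume active: I_B = (10 − 0.7)/47 = 0.198 mA, giving I_C = β·I_B = 39.6 mA.
But then V_CE = 11 − 39.6×0.68 = -15.9 V < V_CE(sat) = 0.2 V — impossible in the active region.
So the transistor is saturated. With V_CE = 0.2 V, I_C = (V_CC − 0.2)/R_C = 10.8/0.68 = 15.9 mA.
Check: β·I_B = 39.6 mA > I_C = 15.9 mA, confirming saturation.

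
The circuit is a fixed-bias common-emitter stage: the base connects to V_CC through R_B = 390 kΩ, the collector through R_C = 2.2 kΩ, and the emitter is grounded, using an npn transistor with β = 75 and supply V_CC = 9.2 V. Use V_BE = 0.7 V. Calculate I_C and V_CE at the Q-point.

I_C ≈ 1.6 mA, V_CE ≈ 5.6 V

Base loop: V_CC = I_B·R_B + V_BE, so I_B = (9.2 − 0.7)/390 kΩ = 0.0218 mA.
In the active region I_C = β·I_B = 75 × 0.0218 = 1.63 mA.
Collector loop: V_CE = V_CC − I_C·R_C = 9.2 − 1.63×2.2 = 5.6 V.
Since V_CE = 5.6 V > V_CE(sat) ≈ 0.2 V, the transistor is in the active region as assumed.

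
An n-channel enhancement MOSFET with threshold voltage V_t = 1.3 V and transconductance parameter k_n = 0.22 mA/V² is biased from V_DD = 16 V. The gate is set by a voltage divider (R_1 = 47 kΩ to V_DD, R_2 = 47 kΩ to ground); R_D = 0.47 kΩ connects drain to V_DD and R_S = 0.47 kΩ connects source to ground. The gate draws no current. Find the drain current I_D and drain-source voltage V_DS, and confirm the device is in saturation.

V_G = V_DD·R_2/(R_1+R_2) = 16×47/94 = 8 V.
Assume saturation: I_D = (k_n/2)(V_GS − V_t)² with V_GS = V_G − I_D·R_S = 8 − 0.47·I_D.
Substituting gives 0.0243·I_D² − 1.69·I_D + 4.94 = 0, with roots I_D = 3.05 or 66.6 mA.
The root I_D = 66.6 mA gives V_GS = -23.3 V ≤ V_t, so take I_D = 3.05 mA.
Then V_GS = 6.57 V and V_DS = V_DD − I_D(R_D+R_S) = 16 − 3.05×0.94 = 13.1 V.
Saturation requires V_DS ≥ V_GS − V_t = 5.27 V; 13.1 ≥ 5.27 ✓.

I_D ≈ 3.1 mA, V_DS ≈ 13 V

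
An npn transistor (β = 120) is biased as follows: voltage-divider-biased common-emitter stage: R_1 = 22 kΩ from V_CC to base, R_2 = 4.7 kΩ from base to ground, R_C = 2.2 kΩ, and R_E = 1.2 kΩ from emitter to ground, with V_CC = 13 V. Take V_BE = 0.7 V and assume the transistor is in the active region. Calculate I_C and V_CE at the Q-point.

Thevenize the base divider: V_Th = V_CC·R_2/(R_1+R_2) = 13×4.7/26.7 = 2.29 V, R_Th = R_1‖R_2 = 3.87 kΩ.
Base-emitter loop: V_Th = I_B·R_Th + V_BE + (β+1)I_B·R_E, so I_B = (2.29 − 0.7) / (3.87 + 121×1.2) = 0.0107 mA.
I_C = β·I_B = 120×0.0107 = 1.28 mA, and I_E = (β+1)I_B = 1.29 mA.
V_CE = V_CC − I_C·R_C − I_E·R_E = 13 − 1.28×2.2 − 1.29×1.2 = 8.64 V.
V_CE = 8.64 V > 0.2 V confirms active-region operation.

I_C ≈ 1.3 mA, V_CE ≈ 8.6 V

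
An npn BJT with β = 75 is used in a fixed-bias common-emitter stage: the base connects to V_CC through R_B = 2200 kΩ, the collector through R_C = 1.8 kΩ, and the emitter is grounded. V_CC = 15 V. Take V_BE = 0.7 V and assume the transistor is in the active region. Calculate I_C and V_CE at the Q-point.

Base loop: V_CC = I_B·R_B + V_BE, so I_B = (15 − 0.7)/2200 kΩ = 0.0065 mA.
In the active region I_C = β·I_B = 75 × 0.0065 = 0.488 mA.
Collector loop: V_CE = V_CC − I_C·R_C = 15 − 0.488×1.8 = 14.1 V.
Since V_CE = 14.1 V > V_CE(sat) ≈ 0.2 V, the transistor is in the active region as assumed.

I_C ≈ 0.49 mA, V_CE ≈ 14 V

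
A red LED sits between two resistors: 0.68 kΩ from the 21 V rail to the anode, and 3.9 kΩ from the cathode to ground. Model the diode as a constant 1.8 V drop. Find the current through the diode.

I ≈ 4.2 mA

The two resistors are in series with the diode, so KVL gives 21 = I·0.68 + 1.8 + I·3.9.
I = (21 − 1.8) / (0.68 + 3.9) kΩ = 19.2 / 4.58 = 4.19 mA.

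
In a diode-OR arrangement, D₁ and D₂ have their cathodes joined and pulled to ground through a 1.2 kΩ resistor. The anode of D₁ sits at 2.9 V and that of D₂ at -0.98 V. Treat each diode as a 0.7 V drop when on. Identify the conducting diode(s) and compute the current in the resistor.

Assume both conduct. Then node N would need to be at both 2.9−0.7 = 2.2 V and -0.98−0.7 = -1.68 V, which is impossible.
Assume only D₁ conducts: V_N = 2.9 − 0.7 = 2.2 V, so I_R = 2.2/1.2 = 1.83 mA.
Check D₂: its anode-to-cathode voltage is -0.98 − 2.2 = -3.18 V < 0.7 V, so it is off. The assumption is consistent.

Only D₁ conducts; I_R ≈ 1.8 mA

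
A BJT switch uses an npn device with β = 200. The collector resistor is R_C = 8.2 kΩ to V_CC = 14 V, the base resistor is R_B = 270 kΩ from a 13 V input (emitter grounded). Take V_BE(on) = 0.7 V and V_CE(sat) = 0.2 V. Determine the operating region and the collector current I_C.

Assume active: I_B = (13 − 0.7)/270 = 0.0456 mA, giving I_C = β·I_B = 9.11 mA.
But then V_CE = 14 − 9.11×8.2 = -60.7 V < V_CE(sat) = 0.2 V — impossible in the active region.
So the transistor is saturated. With V_CE = 0.2 V, I_C = (V_CC − 0.2)/R_C = 13.8/8.2 = 1.68 mA.
Check: β·I_B = 9.11 mA > I_C = 1.68 mA, confirming saturation.

saturation; I_C ≈ 1.7 mA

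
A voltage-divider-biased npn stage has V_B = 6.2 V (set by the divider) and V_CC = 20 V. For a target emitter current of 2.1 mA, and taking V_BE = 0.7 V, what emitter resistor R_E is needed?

V_E = V_B − V_BE = 6.2 − 0.7 = 5.5 V.
R_E = V_E / I_E = 5.5 / 2.1 = 2.62 kΩ.

R_E ≈ 2.6 kΩ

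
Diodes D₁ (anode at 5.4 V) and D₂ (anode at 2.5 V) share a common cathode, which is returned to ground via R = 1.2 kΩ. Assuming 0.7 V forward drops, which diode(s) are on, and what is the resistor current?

Only D₁ conducts; I_R ≈ 3.9 mA

Assume both conduct. Then node N would need to be at both 5.4−0.7 = 4.7 V and 2.5−0.7 = 1.8 V, which is impossible.
Assume only D₁ conducts: V_N = 5.4 − 0.7 = 4.7 V, so I_R = 4.7/1.2 = 3.92 mA.
Check D₂: its anode-to-cathode voltage is 2.5 − 4.7 = -2.2 V < 0.7 V, so it is off. The assumption is consistent.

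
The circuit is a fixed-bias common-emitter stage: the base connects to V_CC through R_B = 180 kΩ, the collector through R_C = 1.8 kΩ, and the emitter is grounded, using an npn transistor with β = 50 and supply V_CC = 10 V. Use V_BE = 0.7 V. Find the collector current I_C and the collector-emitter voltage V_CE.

I_C ≈ 2.6 mA, V_CE ≈ 5.3 V

Base loop: V_CC = I_B·R_B + V_BE, so I_B = (10 − 0.7)/180 kΩ = 0.0517 mA.
In the active region I_C = β·I_B = 50 × 0.0517 = 2.58 mA.
Collector loop: V_CE = V_CC − I_C·R_C = 10 − 2.58×1.8 = 5.35 V.
Since V_CE = 5.35 V > V_CE(sat) ≈ 0.2 V, the transistor is in the active region as assumed.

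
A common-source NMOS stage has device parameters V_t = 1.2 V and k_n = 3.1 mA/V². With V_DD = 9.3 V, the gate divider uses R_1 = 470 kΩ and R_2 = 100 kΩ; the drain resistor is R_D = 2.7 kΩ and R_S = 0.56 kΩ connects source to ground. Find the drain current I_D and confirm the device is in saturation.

I_D ≈ 0.17 mA

V_G = V_DD·R_2/(R_1+R_2) = 9.3×100/570 = 1.63 V.
Assume saturation: I_D = (k_n/2)(V_GS − V_t)² with V_GS = V_G − I_D·R_S = 1.63 − 0.56·I_D.
Substituting gives 0.486·I_D² − 1.75·I_D + 0.289 = 0, with roots I_D = 0.173 or 3.43 mA.
The root I_D = 3.43 mA gives V_GS = -0.287 V ≤ V_t, so take I_D = 0.173 mA.
Then V_GS = 1.53 V and V_DS = V_DD − I_D(R_D+R_S) = 9.3 − 0.173×3.26 = 8.73 V.
Saturation requires V_DS ≥ V_GS − V_t = 0.334 V; 8.73 ≥ 0.334 ✓.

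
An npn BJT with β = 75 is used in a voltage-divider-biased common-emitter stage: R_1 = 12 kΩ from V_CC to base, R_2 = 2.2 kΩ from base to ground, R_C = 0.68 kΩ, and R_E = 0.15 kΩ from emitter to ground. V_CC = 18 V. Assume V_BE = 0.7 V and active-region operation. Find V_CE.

V_CE ≈ 8.2 V

Thevenize the base divider: V_Th = V_CC·R_2/(R_1+R_2) = 18×2.2/14.2 = 2.79 V, R_Th = R_1‖R_2 = 1.86 kΩ.
Base-emitter loop: V_Th = I_B·R_Th + V_BE + (β+1)I_B·R_E, so I_B = (2.79 − 0.7) / (1.86 + 76×0.15) = 0.158 mA.
I_C = β·I_B = 75×0.158 = 11.8 mA, and I_E = (β+1)I_B = 12 mA.
V_CE = V_CC − I_C·R_C − I_E·R_E = 18 − 11.8×0.68 − 12×0.15 = 8.17 V.
V_CE = 8.17 V > 0.2 V confirms active-region operation.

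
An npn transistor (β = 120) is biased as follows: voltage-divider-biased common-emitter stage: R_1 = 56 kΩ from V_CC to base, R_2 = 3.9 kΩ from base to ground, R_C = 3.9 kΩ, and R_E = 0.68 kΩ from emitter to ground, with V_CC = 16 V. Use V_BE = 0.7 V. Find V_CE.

V_CE ≈ 14 V

Thevenize the base divider: V_Th = V_CC·R_2/(R_1+R_2) = 16×3.9/59.9 = 1.04 V, R_Th = R_1‖R_2 = 3.65 kΩ.
Base-emitter loop: V_Th = I_B·R_Th + V_BE + (β+1)I_B·R_E, so I_B = (1.04 − 0.7) / (3.65 + 121×0.68) = 0.00398 mA.
I_C = β·I_B = 120×0.00398 = 0.477 mA, and I_E = (β+1)I_B = 0.481 mA.
V_CE = V_CC − I_C·R_C − I_E·R_E = 16 − 0.477×3.9 − 0.481×0.68 = 13.8 V.
V_CE = 13.8 V > 0.2 V confirms active-region operation.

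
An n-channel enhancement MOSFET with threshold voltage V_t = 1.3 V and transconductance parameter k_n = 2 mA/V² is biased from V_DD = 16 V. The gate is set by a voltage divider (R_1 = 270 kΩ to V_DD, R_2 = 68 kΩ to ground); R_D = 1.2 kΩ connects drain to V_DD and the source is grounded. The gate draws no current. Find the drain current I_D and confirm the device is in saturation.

I_D ≈ 3.7 mA

V_G = V_DD·R_2/(R_1+R_2) = 16×68/338 = 3.22 V. With the source grounded, V_GS = V_G = 3.22 V.
Assume saturation: I_D = (k_n/2)(V_GS − V_t)² = (2/2)×(3.22 − 1.3)² = 1×1.92² = 3.68 mA.
V_DS = V_DD − I_D·R_D = 16 − 3.68×1.2 = 11.6 V.
Saturation requires V_DS ≥ V_GS − V_t = 1.92 V; 11.6 ≥ 1.92 ✓.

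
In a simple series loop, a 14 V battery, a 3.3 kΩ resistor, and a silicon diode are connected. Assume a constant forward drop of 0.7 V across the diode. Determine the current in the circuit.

I ≈ 4 mA

KVL around the loop: 14 = V_D + I·R = 0.7 + I × 3.3 kΩ.
So I = (14 − 0.7) / 3.3 kΩ = 13.3 / 3.3 = 4.03 mA.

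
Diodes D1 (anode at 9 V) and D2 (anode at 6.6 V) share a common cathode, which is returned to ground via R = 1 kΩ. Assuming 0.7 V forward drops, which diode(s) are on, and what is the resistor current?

Only D1 conducts; I_R ≈ 8.3 mA

Assume both conduct. Then node N would need to be at both 9−0.7 = 8.3 V and 6.6−0.7 = 5.9 V, which is impossible.
Assume only D1 conducts: V_N = 9 − 0.7 = 8.3 V, so I_R = 8.3/1 = 8.3 mA.
Check D2: its anode-to-cathode voltage is 6.6 − 8.3 = -1.7 V < 0.7 V, so it is off. The assumption is consistent.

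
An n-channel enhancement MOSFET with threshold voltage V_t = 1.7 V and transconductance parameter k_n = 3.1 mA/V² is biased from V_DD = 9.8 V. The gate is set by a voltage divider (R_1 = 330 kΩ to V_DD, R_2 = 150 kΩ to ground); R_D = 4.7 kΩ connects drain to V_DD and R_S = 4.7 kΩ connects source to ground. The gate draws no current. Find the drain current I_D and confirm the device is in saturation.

I_D ≈ 0.21 mA

V_G = V_DD·R_2/(R_1+R_2) = 9.8×150/480 = 3.06 V.
Assume saturation: I_D = (k_n/2)(V_GS − V_t)² with V_GS = V_G − I_D·R_S = 3.06 − 4.7·I_D.
Substituting gives 34.2·I_D² − 20.9·I_D + 2.88 = 0, with roots I_D = 0.211 or 0.398 mA.
The root I_D = 0.398 mA gives V_GS = 1.19 V ≤ V_t, so take I_D = 0.211 mA.
Then V_GS = 2.07 V and V_DS = V_DD − I_D(R_D+R_S) = 9.8 − 0.211×9.4 = 7.81 V.
Saturation requires V_DS ≥ V_GS − V_t = 0.369 V; 7.81 ≥ 0.369 ✓.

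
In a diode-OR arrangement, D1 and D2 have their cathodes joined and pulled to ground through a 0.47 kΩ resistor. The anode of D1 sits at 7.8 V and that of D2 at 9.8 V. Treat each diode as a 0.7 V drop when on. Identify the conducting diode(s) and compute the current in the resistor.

Only D2 conducts; I_R ≈ 19 mA

Assume both conduct. Then node N would need to be at both 7.8−0.7 = 7.1 V and 9.8−0.7 = 9.1 V, which is impossible.
Assume only D2 conducts: V_N = 9.8 − 0.7 = 9.1 V, so I_R = 9.1/0.47 = 19.4 mA.
Check D1: its anode-to-cathode voltage is 7.8 − 9.1 = -1.3 V < 0.7 V, so it is off. The assumption is consistent.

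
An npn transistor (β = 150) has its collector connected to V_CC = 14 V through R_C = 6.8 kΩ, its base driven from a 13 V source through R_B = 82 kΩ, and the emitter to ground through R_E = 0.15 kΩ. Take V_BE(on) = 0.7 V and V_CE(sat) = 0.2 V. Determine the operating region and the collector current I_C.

Assume active: I_B = (13 − 0.7)/(82 + 151×0.15) = 0.118 mA, I_C = β·I_B = 17.6 mA.
Then V_CE = 14 − 17.6×6.8 − 17.7×0.15 = -109 V < 0.2 V — the active assumption fails.
Re-solve with V_CE = 0.2 V. KCL at the emitter: V_E/R_E = (V_BB−0.7−V_E)/R_B + (V_CC−0.2−V_E)/R_C, giving V_E = 0.319 V.
I_C = (V_CC − 0.2 − V_E)/R_C = (13.8 − 0.319)/6.8 = 1.98 mA.
Check: I_B = (12.3 − 0.319)/82 = 0.146 mA, and β·I_B = 21.9 mA > I_C, confirming saturation.

saturation; I_C ≈ 2 mA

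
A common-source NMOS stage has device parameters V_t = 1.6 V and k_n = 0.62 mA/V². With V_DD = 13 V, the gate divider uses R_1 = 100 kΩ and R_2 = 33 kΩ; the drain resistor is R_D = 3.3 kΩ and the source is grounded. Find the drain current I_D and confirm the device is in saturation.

I_D ≈ 0.82 mA

V_G = V_DD·R_2/(R_1+R_2) = 13×33/133 = 3.23 V. With the source grounded, V_GS = V_G = 3.23 V.
Assume saturation: I_D = (k_n/2)(V_GS − V_t)² = (0.62/2)×(3.23 − 1.6)² = 0.31×1.63² = 0.819 mA.
V_DS = V_DD − I_D·R_D = 13 − 0.819×3.3 = 10.3 V.
Saturation requires V_DS ≥ V_GS − V_t = 1.63 V; 10.3 ≥ 1.63 ✓.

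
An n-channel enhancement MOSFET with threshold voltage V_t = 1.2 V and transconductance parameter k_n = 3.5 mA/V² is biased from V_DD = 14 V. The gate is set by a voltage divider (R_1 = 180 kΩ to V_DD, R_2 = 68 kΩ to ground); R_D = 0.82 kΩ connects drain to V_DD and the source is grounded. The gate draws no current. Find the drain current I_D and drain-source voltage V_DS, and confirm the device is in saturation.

I_D ≈ 12 mA, V_DS ≈ 4 V

V_G = V_DD·R_2/(R_1+R_2) = 14×68/248 = 3.84 V. With the source grounded, V_GS = V_G = 3.84 V.
Assume saturation: I_D = (k_n/2)(V_GS − V_t)² = (3.5/2)×(3.84 − 1.2)² = 1.75×2.64² = 12.2 mA.
V_DS = V_DD − I_D·R_D = 14 − 12.2×0.82 = 4.01 V.
Saturation requires V_DS ≥ V_GS − V_t = 2.64 V; 4.01 ≥ 2.64 ✓.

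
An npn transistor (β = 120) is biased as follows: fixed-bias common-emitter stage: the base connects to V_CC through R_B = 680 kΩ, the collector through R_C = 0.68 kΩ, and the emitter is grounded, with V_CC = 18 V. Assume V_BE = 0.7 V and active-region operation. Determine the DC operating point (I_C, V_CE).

Base loop: V_CC = I_B·R_B + V_BE, so I_B = (18 − 0.7)/680 kΩ = 0.0254 mA.
In the active region I_C = β·I_B = 120 × 0.0254 = 3.05 mA.
Collector loop: V_CE = V_CC − I_C·R_C = 18 − 3.05×0.68 = 15.9 V.
Since V_CE = 15.9 V > V_CE(sat) ≈ 0.2 V, the transistor is in the active region as assumed.

I_C ≈ 3.1 mA, V_CE ≈ 16 V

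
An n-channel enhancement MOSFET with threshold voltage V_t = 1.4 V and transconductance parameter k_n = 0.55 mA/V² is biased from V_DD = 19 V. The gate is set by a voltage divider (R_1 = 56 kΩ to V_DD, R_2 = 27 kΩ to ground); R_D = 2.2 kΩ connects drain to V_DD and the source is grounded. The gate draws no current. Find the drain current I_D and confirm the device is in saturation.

V_G = V_DD·R_2/(R_1+R_2) = 19×27/83 = 6.18 V. With the source grounded, V_GS = V_G = 6.18 V.
Assume saturation: I_D = (k_n/2)(V_GS − V_t)² = (0.55/2)×(6.18 − 1.4)² = 0.275×4.78² = 6.29 mA.
V_DS = V_DD − I_D·R_D = 19 − 6.29×2.2 = 5.17 V.
Saturation requires V_DS ≥ V_GS − V_t = 4.78 V; 5.17 ≥ 4.78 ✓.

I_D ≈ 6.3 mA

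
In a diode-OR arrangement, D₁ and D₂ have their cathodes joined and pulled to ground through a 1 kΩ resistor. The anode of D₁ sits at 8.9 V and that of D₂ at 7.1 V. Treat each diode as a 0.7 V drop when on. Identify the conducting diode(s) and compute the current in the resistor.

Assume both conduct. Then node N would need to be at both 8.9−0.7 = 8.2 V and 7.1−0.7 = 6.4 V, which is impossible.
Assume only D₁ conducts: V_N = 8.9 − 0.7 = 8.2 V, so I_R = 8.2/1 = 8.2 mA.
Check D₂: its anode-to-cathode voltage is 7.1 − 8.2 = -1.1 V < 0.7 V, so it is off. The assumption is consistent.

Only D₁ conducts; I_R ≈ 8.2 mA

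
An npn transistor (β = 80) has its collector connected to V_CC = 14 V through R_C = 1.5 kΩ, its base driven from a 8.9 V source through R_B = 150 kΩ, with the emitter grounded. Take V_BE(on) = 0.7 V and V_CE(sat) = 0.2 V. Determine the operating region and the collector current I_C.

active; I_C ≈ 4.4 mA

Assume active. Base-emitter loop: I_B = (V_BB − V_BE)/R_B = (8.9 − 0.7)/150 = 0.0547 mA.
I_C = β·I_B = 80×0.0547 = 4.37 mA.
V_CE = V_CC − I_C·R_C = 14 − 4.37×1.5 = 7.44 V > V_CE(sat), so the active-region assumption holds.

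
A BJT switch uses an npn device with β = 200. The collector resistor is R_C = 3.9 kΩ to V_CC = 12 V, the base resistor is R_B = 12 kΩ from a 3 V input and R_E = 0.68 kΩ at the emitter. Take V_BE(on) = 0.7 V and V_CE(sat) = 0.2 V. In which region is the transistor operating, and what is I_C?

saturation; I_C ≈ 2.6 mA

Assume active: I_B = (3 − 0.7)/(12 + 201×0.68) = 0.0155 mA, I_C = β·I_B = 3.09 mA.
Then V_CE = 12 − 3.09×3.9 − 3.11×0.68 = -2.18 V < 0.2 V — the active assumption fails.
Re-solve with V_CE = 0.2 V. KCL at the emitter: V_E/R_E = (V_BB−0.7−V_E)/R_B + (V_CC−0.2−V_E)/R_C, giving V_E = 1.78 V.
I_C = (V_CC − 0.2 − V_E)/R_C = (11.8 − 1.78)/3.9 = 2.57 mA.
Check: I_B = (2.3 − 1.78)/12 = 0.0436 mA, and β·I_B = 8.71 mA > I_C, confirming saturation.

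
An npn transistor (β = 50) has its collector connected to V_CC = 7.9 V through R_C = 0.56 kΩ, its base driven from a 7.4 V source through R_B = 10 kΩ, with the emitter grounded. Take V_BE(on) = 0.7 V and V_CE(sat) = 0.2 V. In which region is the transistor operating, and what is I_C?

Assume active: I_B = (7.4 − 0.7)/10 = 0.67 mA, giving I_C = β·I_B = 33.5 mA.
But then V_CE = 7.9 − 33.5×0.56 = -10.9 V < V_CE(sat) = 0.2 V — impossible in the active region.
So the transistor is saturated. With V_CE = 0.2 V, I_C = (V_CC − 0.2)/R_C = 7.7/0.56 = 13.7 mA.
Check: β·I_B = 33.5 mA > I_C = 13.7 mA, confirming saturation.

saturation; I_C ≈ 14 mA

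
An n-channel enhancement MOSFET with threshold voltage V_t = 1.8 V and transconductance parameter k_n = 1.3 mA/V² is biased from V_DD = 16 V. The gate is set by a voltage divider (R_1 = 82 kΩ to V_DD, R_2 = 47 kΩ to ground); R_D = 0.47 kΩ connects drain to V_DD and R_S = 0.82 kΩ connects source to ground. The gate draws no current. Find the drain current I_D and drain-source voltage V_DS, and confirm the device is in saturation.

I_D ≈ 2.5 mA, V_DS ≈ 13 V

V_G = V_DD·R_2/(R_1+R_2) = 16×47/129 = 5.83 V.
Assume saturation: I_D = (k_n/2)(V_GS − V_t)² with V_GS = V_G − I_D·R_S = 5.83 − 0.82·I_D.
Substituting gives 0.437·I_D² − 5.3·I_D + 10.6 = 0, with roots I_D = 2.52 or 9.6 mA.
The root I_D = 9.6 mA gives V_GS = -2.04 V ≤ V_t, so take I_D = 2.52 mA.
Then V_GS = 3.77 V and V_DS = V_DD − I_D(R_D+R_S) = 16 − 2.52×1.29 = 12.8 V.
Saturation requires V_DS ≥ V_GS − V_t = 1.97 V; 12.8 ≥ 1.97 ✓.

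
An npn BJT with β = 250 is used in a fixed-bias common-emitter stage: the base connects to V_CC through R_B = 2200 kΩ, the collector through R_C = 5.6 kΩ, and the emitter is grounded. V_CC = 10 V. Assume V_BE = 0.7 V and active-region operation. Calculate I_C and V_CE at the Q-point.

I_C ≈ 1.1 mA, V_CE ≈ 4.1 V

Base loop: V_CC = I_B·R_B + V_BE, so I_B = (10 − 0.7)/2200 kΩ = 0.00423 mA.
In the active region I_C = β·I_B = 250 × 0.00423 = 1.06 mA.
Collector loop: V_CE = V_CC − I_C·R_C = 10 − 1.06×5.6 = 4.08 V.
Since V_CE = 4.08 V > V_CE(sat) ≈ 0.2 V, the transistor is in the active region as assumed.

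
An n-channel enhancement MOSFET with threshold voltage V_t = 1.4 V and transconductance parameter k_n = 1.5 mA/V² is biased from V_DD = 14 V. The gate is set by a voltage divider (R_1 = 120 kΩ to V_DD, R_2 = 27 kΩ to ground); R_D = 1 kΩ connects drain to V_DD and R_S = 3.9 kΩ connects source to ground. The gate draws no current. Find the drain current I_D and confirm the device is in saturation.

I_D ≈ 0.18 mA

V_G = V_DD·R_2/(R_1+R_2) = 14×27/147 = 2.57 V.
Assume saturation: I_D = (k_n/2)(V_GS − V_t)² with V_GS = V_G − I_D·R_S = 2.57 − 3.9·I_D.
Substituting gives 11.4·I_D² − 7.85·I_D + 1.03 = 0, with roots I_D = 0.176 or 0.512 mA.
The root I_D = 0.512 mA gives V_GS = 0.574 V ≤ V_t, so take I_D = 0.176 mA.
Then V_GS = 1.88 V and V_DS = V_DD − I_D(R_D+R_S) = 14 − 0.176×4.9 = 13.1 V.
Saturation requires V_DS ≥ V_GS − V_t = 0.485 V; 13.1 ≥ 0.485 ✓.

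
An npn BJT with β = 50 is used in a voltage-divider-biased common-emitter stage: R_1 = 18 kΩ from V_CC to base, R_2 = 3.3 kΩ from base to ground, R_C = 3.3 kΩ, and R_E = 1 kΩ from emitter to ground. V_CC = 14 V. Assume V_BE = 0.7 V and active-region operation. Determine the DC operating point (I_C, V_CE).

I_C ≈ 1.4 mA, V_CE ≈ 8.1 V

Thevenize the base divider: V_Th = V_CC·R_2/(R_1+R_2) = 14×3.3/21.3 = 2.17 V, R_Th = R_1‖R_2 = 2.79 kΩ.
Base-emitter loop: V_Th = I_B·R_Th + V_BE + (β+1)I_B·R_E, so I_B = (2.17 − 0.7) / (2.79 + 51×1) = 0.0273 mA.
I_C = β·I_B = 50×0.0273 = 1.37 mA, and I_E = (β+1)I_B = 1.39 mA.
V_CE = V_CC − I_C·R_C − I_E·R_E = 14 − 1.37×3.3 − 1.39×1 = 8.1 V.
V_CE = 8.1 V > 0.2 V confirms active-region operation.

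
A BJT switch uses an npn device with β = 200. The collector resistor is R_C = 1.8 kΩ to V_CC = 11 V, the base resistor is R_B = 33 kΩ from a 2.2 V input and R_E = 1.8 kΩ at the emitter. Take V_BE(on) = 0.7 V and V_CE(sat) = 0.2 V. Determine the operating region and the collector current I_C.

active; I_C ≈ 0.76 mA

Assume active. Base-emitter loop: I_B = (V_BB − V_BE)/(R_B + (β+1)R_E) = (2.2 − 0.7)/(33 + 201×1.8) = 0.0038 mA.
I_C = β·I_B = 200×0.0038 = 0.76 mA.
V_CE = V_CC − I_C·R_C − I_E·R_E = 11 − 0.76×1.8 − 0.764×1.8 = 8.26 V > V_CE(sat), so the active-region assumption holds.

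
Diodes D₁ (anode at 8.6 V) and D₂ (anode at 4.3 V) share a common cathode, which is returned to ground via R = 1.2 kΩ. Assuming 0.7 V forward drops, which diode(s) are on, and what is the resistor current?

Only D₁ conducts; I_R ≈ 6.6 mA

Assume both conduct. Then node N would need to be at both 8.6−0.7 = 7.9 V and 4.3−0.7 = 3.6 V, which is impossible.
Assume only D₁ conducts: V_N = 8.6 − 0.7 = 7.9 V, so I_R = 7.9/1.2 = 6.58 mA.
Check D₂: its anode-to-cathode voltage is 4.3 − 7.9 = -3.6 V < 0.7 V, so it is off. The assumption is consistent.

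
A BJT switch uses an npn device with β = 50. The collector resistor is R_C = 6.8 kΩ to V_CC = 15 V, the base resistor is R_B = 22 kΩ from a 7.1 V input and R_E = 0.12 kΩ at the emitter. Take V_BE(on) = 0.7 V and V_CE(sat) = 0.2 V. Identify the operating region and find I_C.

Assume active: I_B = (7.1 − 0.7)/(22 + 51×0.12) = 0.228 mA, I_C = β·I_B = 11.4 mA.
Then V_CE = 15 − 11.4×6.8 − 11.6×0.12 = -63.8 V < 0.2 V — the active assumption fails.
Re-solve with V_CE = 0.2 V. KCL at the emitter: V_E/R_E = (V_BB−0.7−V_E)/R_B + (V_CC−0.2−V_E)/R_C, giving V_E = 0.289 V.
I_C = (V_CC − 0.2 − V_E)/R_C = (14.8 − 0.289)/6.8 = 2.13 mA.
Check: I_B = (6.4 − 0.289)/22 = 0.278 mA, and β·I_B = 13.9 mA > I_C, confirming saturation.

saturation; I_C ≈ 2.1 mA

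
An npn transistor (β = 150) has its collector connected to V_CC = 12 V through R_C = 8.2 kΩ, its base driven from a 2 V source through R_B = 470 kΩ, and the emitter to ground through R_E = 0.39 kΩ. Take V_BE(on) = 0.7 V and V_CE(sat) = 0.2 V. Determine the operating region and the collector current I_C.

Assume active. Base-emitter loop: I_B = (V_BB − V_BE)/(R_B + (β+1)R_E) = (2 − 0.7)/(470 + 151×0.39) = 0.00246 mA.
I_C = β·I_B = 150×0.00246 = 0.369 mA.
V_CE = V_CC − I_C·R_C − I_E·R_E = 12 − 0.369×8.2 − 0.371×0.39 = 8.83 V > V_CE(sat), so the active-region assumption holds.

active; I_C ≈ 0.37 mA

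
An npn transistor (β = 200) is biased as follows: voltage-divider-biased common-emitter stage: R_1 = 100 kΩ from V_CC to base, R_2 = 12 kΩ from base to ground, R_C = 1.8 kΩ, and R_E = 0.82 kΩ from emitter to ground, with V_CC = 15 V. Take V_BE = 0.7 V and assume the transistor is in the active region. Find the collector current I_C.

Thevenize the base divider: V_Th = V_CC·R_2/(R_1+R_2) = 15×12/112 = 1.61 V, R_Th = R_1‖R_2 = 10.7 kΩ.
Base-emitter loop: V_Th = I_B·R_Th + V_BE + (β+1)I_B·R_E, so I_B = (1.61 − 0.7) / (10.7 + 201×0.82) = 0.00517 mA.
I_C = β·I_B = 200×0.00517 = 1.03 mA, and I_E = (β+1)I_B = 1.04 mA.
V_CE = V_CC − I_C·R_C − I_E·R_E = 15 − 1.03×1.8 − 1.04×0.82 = 12.3 V.
V_CE = 12.3 V > 0.2 V confirms active-region operation.

I_C ≈ 1 mA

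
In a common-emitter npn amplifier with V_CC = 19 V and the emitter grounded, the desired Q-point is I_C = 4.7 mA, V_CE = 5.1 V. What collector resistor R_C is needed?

R_C ≈ 3 kΩ

Collector loop: V_CC = I_C·R_C + V_CE.
R_C = (V_CC − V_CE)/I_C = (19 − 5.1)/4.7 = 2.96 kΩ.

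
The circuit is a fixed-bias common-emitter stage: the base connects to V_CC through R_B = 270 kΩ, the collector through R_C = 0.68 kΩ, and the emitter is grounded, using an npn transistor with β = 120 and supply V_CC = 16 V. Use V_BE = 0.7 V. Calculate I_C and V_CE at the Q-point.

Base loop: V_CC = I_B·R_B + V_BE, so I_B = (16 − 0.7)/270 kΩ = 0.0567 mA.
In the active region I_C = β·I_B = 120 × 0.0567 = 6.8 mA.
Collector loop: V_CE = V_CC − I_C·R_C = 16 − 6.8×0.68 = 11.4 V.
Since V_CE = 11.4 V > V_CE(sat) ≈ 0.2 V, the transistor is in the active region as assumed.

I_C ≈ 6.8 mA, V_CE ≈ 11 V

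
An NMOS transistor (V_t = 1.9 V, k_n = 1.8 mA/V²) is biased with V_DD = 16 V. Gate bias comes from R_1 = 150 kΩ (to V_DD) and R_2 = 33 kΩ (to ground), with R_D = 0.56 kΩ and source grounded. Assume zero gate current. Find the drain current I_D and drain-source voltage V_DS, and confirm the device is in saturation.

I_D ≈ 0.87 mA, V_DS ≈ 16 V

V_G = V_DD·R_2/(R_1+R_2) = 16×33/183 = 2.89 V. With the source grounded, V_GS = V_G = 2.89 V.
Assume saturation: I_D = (k_n/2)(V_GS − V_t)² = (1.8/2)×(2.89 − 1.9)² = 0.9×0.985² = 0.874 mA.
V_DS = V_DD − I_D·R_D = 16 − 0.874×0.56 = 15.5 V.
Saturation requires V_DS ≥ V_GS − V_t = 0.985 V; 15.5 ≥ 0.985 ✓.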